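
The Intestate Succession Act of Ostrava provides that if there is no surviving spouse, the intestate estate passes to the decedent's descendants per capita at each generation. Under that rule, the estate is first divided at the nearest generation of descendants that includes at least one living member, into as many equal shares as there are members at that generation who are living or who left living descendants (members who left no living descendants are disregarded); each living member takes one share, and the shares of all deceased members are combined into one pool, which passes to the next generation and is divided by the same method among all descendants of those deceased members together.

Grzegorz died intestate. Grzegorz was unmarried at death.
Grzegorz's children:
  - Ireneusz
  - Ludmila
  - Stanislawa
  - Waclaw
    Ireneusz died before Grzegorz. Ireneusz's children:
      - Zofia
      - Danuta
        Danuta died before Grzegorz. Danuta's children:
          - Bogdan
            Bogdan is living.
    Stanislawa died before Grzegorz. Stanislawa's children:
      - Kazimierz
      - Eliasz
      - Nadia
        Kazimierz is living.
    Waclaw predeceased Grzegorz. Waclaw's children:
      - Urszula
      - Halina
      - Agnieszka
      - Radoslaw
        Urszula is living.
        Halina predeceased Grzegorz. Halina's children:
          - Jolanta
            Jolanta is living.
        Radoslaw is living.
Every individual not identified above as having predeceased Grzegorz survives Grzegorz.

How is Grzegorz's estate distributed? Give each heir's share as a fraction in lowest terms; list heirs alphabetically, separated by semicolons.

There is no surviving spouse, so the entire estate passes to Grzegorz's descendants per capita at each generation.
At generation 1 (Ireneusz, Ludmila, Stanislawa, Waclaw) there are 4 shares of (1)/4 = 1/4 each.
Living: Ludmila — each takes 1/4.
Deceased: Ireneusz, Stanislawa, and Waclaw. Their combined 3/4 is pooled and carried to generation 2.
At generation 2 (Zofia, Danuta, Kazimierz, Eliasz, Nadia, Urszula, Halina, Agnieszka, Radoslaw) there are 9 shares of (3/4)/9 = 1/12 each.
Living: Zofia, Kazimierz, Eliasz, Nadia, Urszula, Agnieszka, and Radoslaw — each takes 1/12.
Deceased: Danuta and Halina. Their combined 1/6 is pooled and carried to generation 3.
At generation 3 (Bogdan, Jolanta) there are 2 shares of (1/6)/2 = 1/12 each.
Living: Bogdan and Jolanta — each takes 1/12.

Agnieszka 1/12; Bogdan 1/12; Eliasz 1/12; Jolanta 1/12; Kazimierz 1/12; Ludmila 1/4; Nadia 1/12; Radoslaw 1/12; Urszula 1/12; Zofia 1/12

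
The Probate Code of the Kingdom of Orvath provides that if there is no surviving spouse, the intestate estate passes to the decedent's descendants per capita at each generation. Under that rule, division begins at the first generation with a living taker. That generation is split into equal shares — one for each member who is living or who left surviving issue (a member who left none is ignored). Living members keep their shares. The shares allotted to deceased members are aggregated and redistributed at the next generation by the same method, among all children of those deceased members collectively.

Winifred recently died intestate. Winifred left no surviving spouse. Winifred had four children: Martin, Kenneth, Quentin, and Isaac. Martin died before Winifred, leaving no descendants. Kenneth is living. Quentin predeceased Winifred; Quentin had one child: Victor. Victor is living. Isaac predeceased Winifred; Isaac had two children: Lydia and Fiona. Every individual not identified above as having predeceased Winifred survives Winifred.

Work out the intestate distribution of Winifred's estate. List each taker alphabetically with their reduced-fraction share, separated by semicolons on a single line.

There is no surviving spouse, so the entire estate passes to Winifred's descendants per capita at each generation.
At generation 1 (Kenneth, Quentin, Isaac) there are 3 shares of (1)/3 = 1/3 each.
Living: Kenneth — each takes 1/3.
Deceased: Quentin and Isaac. Their combined 2/3 is pooled and carried to generation 2.
At generation 2 (Victor, Lydia, Fiona) there are 3 shares of (2/3)/3 = 2/9 each.
Living: Victor, Lydia, and Fiona — each takes 2/9.

Fiona 2/9; Kenneth 1/3; Lydia 2/9; Victor 2/9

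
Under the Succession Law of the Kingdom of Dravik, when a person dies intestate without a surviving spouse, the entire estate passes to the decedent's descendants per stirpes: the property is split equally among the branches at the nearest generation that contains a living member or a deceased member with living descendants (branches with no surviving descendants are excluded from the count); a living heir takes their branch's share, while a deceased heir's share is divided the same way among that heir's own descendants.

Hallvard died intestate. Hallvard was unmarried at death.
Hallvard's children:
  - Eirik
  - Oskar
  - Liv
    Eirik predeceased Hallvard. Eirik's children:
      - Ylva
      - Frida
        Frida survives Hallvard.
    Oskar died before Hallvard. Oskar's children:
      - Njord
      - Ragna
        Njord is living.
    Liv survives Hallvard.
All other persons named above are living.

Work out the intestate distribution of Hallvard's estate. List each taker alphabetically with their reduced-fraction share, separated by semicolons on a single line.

There is no surviving spouse, so the entire estate passes to Hallvard's descendants per stirpes.
The estate is divided into 3 equal shares of 1/3 among Eirik, Oskar, Liv.
Eirik predeceased; the 1/3 allotted to Eirik's branch passes to Eirik's issue by representation.
The 1/3 is divided into 2 equal shares of 1/6 among Ylva, Frida.
Ylva is living and takes 1/6.
Frida is living and takes 1/6.
Oskar predeceased; the 1/3 allotted to Oskar's branch passes to Oskar's issue by representation.
The 1/3 is divided into 2 equal shares of 1/6 among Njord, Ragna.
Njord is living and takes 1/6.
Ragna is living and takes 1/6.
Liv is living and takes 1/3.

Frida 1/6; Liv 1/3; Njord 1/6; Ragna 1/6; Ylva 1/6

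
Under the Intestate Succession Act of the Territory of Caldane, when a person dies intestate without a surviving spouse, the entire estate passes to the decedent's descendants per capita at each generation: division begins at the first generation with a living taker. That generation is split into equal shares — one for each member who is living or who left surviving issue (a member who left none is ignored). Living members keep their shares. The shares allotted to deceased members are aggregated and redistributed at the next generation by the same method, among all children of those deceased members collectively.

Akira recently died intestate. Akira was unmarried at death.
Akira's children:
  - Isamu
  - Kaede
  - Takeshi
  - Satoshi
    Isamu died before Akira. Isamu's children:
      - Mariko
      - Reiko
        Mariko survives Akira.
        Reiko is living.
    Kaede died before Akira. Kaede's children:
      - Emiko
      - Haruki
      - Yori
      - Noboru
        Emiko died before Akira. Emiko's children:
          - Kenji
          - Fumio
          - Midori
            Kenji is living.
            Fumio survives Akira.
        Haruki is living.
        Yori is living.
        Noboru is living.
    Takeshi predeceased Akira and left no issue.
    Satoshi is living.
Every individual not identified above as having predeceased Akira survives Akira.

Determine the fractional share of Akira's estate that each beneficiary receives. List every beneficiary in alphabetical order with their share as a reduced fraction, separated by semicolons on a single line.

Fumio 1/27; Haruki 1/9; Kenji 1/27; Mariko 1/9; Midori 1/27; Noboru 1/9; Reiko 1/9; Satoshi 1/3; Yori 1/9

There is no surviving spouse, so the entire estate passes to Akira's descendants per capita at each generation.
At generation 1 (Isamu, Kaede, Satoshi) there are 3 shares of (1)/3 = 1/3 each.
Living: Satoshi — each takes 1/3.
Deceased: Isamu and Kaede. Their combined 2/3 is pooled and carried to generation 2.
At generation 2 (Mariko, Reiko, Emiko, Haruki, Yori, Noboru) there are 6 shares of (2/3)/6 = 1/9 each.
Living: Mariko, Reiko, Haruki, Yori, and Noboru — each takes 1/9.
Deceased: Emiko. That 1/9 share is carried to generation 3.
At generation 3 (Kenji, Fumio, Midori) there are 3 shares of (1/9)/3 = 1/27 each.
Living: Kenji, Fumio, and Midori — each takes 1/27.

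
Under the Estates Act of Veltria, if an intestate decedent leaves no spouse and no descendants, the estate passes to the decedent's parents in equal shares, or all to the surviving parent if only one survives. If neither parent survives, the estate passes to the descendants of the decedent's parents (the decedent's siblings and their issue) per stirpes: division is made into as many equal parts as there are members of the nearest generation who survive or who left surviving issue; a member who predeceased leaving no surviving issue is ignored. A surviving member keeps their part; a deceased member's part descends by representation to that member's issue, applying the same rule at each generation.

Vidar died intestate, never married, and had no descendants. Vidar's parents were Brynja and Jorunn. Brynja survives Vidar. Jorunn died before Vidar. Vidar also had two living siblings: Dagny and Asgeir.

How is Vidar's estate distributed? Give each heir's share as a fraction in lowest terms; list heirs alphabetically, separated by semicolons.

Only one parent, Brynja, survives, so Brynja takes the entire estate. The siblings take nothing because a surviving parent has priority.

Brynja 1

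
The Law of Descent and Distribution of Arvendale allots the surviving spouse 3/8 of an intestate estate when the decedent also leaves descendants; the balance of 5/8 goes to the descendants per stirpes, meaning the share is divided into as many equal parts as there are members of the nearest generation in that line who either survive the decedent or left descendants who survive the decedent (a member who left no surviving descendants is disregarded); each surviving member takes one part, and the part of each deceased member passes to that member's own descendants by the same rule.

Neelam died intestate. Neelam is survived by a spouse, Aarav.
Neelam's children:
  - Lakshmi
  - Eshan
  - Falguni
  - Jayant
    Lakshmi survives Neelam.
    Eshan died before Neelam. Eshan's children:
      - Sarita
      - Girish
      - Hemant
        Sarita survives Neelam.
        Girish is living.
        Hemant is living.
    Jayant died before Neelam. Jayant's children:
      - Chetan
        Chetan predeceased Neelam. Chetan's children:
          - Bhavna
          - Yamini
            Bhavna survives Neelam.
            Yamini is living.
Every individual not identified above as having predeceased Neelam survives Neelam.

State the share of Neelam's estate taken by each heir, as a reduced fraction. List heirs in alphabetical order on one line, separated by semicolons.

Aarav 3/8; Bhavna 5/64; Falguni 5/32; Girish 5/96; Hemant 5/96; Lakshmi 5/32; Sarita 5/96; Yamini 5/64

Aarav, as surviving spouse, takes 3/8.
The remaining 5/8 passes to Neelam's descendants per stirpes.
The 5/8 is divided into 4 equal shares of 5/32 among Lakshmi, Eshan, Falguni, Jayant.
Lakshmi is living and takes 5/32.
Eshan predeceased; the 5/32 allotted to Eshan's branch passes to Eshan's issue by representation.
The 5/32 is divided into 3 equal shares of 5/96 among Sarita, Girish, Hemant.
Sarita is living and takes 5/96.
Girish is living and takes 5/96.
Hemant is living and takes 5/96.
Falguni is living and takes 5/32.
Jayant predeceased; the 5/32 allotted to Jayant's branch passes to Jayant's issue by representation.
Chetan's line is the sole branch at this level, so the full 5/32 passes to Chetan's issue by representation.
The 5/32 is divided into 2 equal shares of 5/64 among Bhavna, Yamini.
Bhavna is living and takes 5/64.
Yamini is living and takes 5/64.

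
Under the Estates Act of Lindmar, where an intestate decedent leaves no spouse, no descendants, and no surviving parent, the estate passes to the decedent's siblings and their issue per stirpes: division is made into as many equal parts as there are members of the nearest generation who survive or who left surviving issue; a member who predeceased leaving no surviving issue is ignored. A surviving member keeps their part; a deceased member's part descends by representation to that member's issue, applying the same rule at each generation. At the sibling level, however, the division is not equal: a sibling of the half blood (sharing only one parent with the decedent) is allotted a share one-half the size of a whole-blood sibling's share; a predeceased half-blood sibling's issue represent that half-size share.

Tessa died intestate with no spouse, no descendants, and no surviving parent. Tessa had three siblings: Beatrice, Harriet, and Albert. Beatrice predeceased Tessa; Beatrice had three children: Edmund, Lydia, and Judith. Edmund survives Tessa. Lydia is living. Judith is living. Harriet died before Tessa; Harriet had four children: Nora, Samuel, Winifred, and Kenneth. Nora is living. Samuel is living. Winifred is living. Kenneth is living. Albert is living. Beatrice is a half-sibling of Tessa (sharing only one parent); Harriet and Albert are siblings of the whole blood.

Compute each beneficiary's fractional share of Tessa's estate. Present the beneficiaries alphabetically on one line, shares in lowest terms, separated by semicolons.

Albert 2/5; Edmund 1/15; Judith 1/15; Kenneth 1/10; Lydia 1/15; Nora 1/10; Samuel 1/10; Winifred 1/10

No spouse, descendants, or parent survives, so the estate passes to Tessa's siblings per stirpes.
Half-blood siblings count for one-half the weight of whole-blood siblings at the initial division.
Dividing 1 in proportion to weights (total weight 5/2): Beatrice (weight 1/2) → 1/5; Harriet (weight 1) → 2/5; Albert (weight 1) → 2/5.
Beatrice predeceased; the 1/5 allotted to Beatrice's branch passes to Beatrice's issue by representation.
The 1/5 is divided into 3 equal shares of 1/15 among Edmund, Lydia, Judith.
Edmund is living and takes 1/15.
Lydia is living and takes 1/15.
Judith is living and takes 1/15.
Harriet predeceased; the 2/5 allotted to Harriet's branch passes to Harriet's issue by representation.
The 2/5 is divided into 4 equal shares of 1/10 among Nora, Samuel, Winifred, Kenneth.
Nora is living and takes 1/10.
Samuel is living and takes 1/10.
Winifred is living and takes 1/10.
Kenneth is living and takes 1/10.
Albert is living and takes 2/5.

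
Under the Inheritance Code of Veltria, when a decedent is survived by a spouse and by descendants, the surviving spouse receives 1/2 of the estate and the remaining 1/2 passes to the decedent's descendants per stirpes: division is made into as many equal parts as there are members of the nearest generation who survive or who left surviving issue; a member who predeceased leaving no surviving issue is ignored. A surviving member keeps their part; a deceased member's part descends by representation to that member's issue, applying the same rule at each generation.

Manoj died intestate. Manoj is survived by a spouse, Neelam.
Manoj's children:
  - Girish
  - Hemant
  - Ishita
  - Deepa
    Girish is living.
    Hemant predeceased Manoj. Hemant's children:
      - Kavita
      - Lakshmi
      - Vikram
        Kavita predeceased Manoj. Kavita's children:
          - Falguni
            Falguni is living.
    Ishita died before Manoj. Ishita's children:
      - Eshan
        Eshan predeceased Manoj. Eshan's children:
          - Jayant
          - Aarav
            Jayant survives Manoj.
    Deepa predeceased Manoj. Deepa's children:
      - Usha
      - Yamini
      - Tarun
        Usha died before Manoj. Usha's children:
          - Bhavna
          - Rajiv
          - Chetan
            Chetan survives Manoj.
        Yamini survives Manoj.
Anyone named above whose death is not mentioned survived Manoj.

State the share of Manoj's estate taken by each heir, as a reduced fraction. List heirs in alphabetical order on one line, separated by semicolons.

Neelam, as surviving spouse, takes 1/2.
The remaining 1/2 passes to Manoj's descendants per stirpes.
The 1/2 is divided into 4 equal shares of 1/8 among Girish, Hemant, Ishita, Deepa.
Girish is living and takes 1/8.
Hemant predeceased; the 1/8 allotted to Hemant's branch passes to Hemant's issue by representation.
The 1/8 is divided into 3 equal shares of 1/24 among Kavita, Lakshmi, Vikram.
Kavita predeceased; the 1/24 allotted to Kavita's branch passes to Kavita's issue by representation.
Falguni is the sole taker at this level and receives the full 1/24.
Lakshmi is living and takes 1/24.
Vikram is living and takes 1/24.
Ishita predeceased; the 1/8 allotted to Ishita's branch passes to Ishita's issue by representation.
Eshan's line is the sole branch at this level, so the full 1/8 passes to Eshan's issue by representation.
The 1/8 is divided into 2 equal shares of 1/16 among Jayant, Aarav.
Jayant is living and takes 1/16.
Aarav is living and takes 1/16.
Deepa predeceased; the 1/8 allotted to Deepa's branch passes to Deepa's issue by representation.
The 1/8 is divided into 3 equal shares of 1/24 among Usha, Yamini, Tarun.
Usha predeceased; the 1/24 allotted to Usha's branch passes to Usha's issue by representation.
The 1/24 is divided into 3 equal shares of 1/72 among Bhavna, Rajiv, Chetan.
Bhavna is living and takes 1/72.
Rajiv is living and takes 1/72.
Chetan is living and takes 1/72.
Yamini is living and takes 1/24.
Tarun is living and takes 1/24.

Aarav 1/16; Bhavna 1/72; Chetan 1/72; Falguni 1/24; Girish 1/8; Jayant 1/16; Lakshmi 1/24; Neelam 1/2; Rajiv 1/72; Tarun 1/24; Vikram 1/24; Yamini 1/24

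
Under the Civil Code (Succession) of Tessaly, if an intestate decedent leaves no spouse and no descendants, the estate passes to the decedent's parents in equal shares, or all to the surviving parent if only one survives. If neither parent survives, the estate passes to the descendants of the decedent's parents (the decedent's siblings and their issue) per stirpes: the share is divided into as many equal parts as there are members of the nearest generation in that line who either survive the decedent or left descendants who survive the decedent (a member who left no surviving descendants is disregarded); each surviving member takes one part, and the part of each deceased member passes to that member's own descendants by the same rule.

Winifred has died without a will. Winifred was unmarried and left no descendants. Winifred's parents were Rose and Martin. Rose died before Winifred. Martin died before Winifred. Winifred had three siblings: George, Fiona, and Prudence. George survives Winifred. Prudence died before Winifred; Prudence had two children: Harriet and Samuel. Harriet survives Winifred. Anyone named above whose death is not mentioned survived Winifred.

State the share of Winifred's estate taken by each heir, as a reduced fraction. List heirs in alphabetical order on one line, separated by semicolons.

Fiona 1/3; George 1/3; Harriet 1/6; Samuel 1/6

Neither parent survives and there are no descendants, so the estate passes to Winifred's siblings and their issue per stirpes.
The estate is divided into 3 equal shares of 1/3 among George, Fiona, Prudence.
George is living and takes 1/3.
Fiona is living and takes 1/3.
Prudence predeceased; the 1/3 allotted to Prudence's branch passes to Prudence's issue by representation.
The 1/3 is divided into 2 equal shares of 1/6 among Harriet, Samuel.
Harriet is living and takes 1/6.
Samuel is living and takes 1/6.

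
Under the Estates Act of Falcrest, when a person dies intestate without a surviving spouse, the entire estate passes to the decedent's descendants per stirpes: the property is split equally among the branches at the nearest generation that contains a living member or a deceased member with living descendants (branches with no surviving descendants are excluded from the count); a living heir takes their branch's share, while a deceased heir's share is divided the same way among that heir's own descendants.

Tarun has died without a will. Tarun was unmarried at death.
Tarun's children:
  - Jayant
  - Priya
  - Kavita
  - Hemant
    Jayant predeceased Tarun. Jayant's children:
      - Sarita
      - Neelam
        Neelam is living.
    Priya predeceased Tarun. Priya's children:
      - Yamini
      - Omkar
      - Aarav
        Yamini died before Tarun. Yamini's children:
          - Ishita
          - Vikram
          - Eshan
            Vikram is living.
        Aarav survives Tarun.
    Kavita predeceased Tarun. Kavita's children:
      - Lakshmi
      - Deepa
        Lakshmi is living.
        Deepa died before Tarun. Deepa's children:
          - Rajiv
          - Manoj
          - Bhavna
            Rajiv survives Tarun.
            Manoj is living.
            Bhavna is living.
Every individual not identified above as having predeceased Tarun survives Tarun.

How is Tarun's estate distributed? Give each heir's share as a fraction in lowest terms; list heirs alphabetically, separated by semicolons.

There is no surviving spouse, so the entire estate passes to Tarun's descendants per stirpes.
The estate is divided into 4 equal shares of 1/4 among Jayant, Priya, Kavita, Hemant.
Jayant predeceased; the 1/4 allotted to Jayant's branch passes to Jayant's issue by representation.
The 1/4 is divided into 2 equal shares of 1/8 among Sarita, Neelam.
Sarita is living and takes 1/8.
Neelam is living and takes 1/8.
Priya predeceased; the 1/4 allotted to Priya's branch passes to Priya's issue by representation.
The 1/4 is divided into 3 equal shares of 1/12 among Yamini, Omkar, Aarav.
Yamini predeceased; the 1/12 allotted to Yamini's branch passes to Yamini's issue by representation.
The 1/12 is divided into 3 equal shares of 1/36 among Ishita, Vikram, Eshan.
Ishita is living and takes 1/36.
Vikram is living and takes 1/36.
Eshan is living and takes 1/36.
Omkar is living and takes 1/12.
Aarav is living and takes 1/12.
Kavita predeceased; the 1/4 allotted to Kavita's branch passes to Kavita's issue by representation.
The 1/4 is divided into 2 equal shares of 1/8 among Lakshmi, Deepa.
Lakshmi is living and takes 1/8.
Deepa predeceased; the 1/8 allotted to Deepa's branch passes to Deepa's issue by representation.
The 1/8 is divided into 3 equal shares of 1/24 among Rajiv, Manoj, Bhavna.
Rajiv is living and takes 1/24.
Manoj is living and takes 1/24.
Bhavna is living and takes 1/24.
Hemant is living and takes 1/4.

Aarav 1/12; Bhavna 1/24; Eshan 1/36; Hemant 1/4; Ishita 1/36; Lakshmi 1/8; Manoj 1/24; Neelam 1/8; Omkar 1/12; Rajiv 1/24; Sarita 1/8; Vikram 1/36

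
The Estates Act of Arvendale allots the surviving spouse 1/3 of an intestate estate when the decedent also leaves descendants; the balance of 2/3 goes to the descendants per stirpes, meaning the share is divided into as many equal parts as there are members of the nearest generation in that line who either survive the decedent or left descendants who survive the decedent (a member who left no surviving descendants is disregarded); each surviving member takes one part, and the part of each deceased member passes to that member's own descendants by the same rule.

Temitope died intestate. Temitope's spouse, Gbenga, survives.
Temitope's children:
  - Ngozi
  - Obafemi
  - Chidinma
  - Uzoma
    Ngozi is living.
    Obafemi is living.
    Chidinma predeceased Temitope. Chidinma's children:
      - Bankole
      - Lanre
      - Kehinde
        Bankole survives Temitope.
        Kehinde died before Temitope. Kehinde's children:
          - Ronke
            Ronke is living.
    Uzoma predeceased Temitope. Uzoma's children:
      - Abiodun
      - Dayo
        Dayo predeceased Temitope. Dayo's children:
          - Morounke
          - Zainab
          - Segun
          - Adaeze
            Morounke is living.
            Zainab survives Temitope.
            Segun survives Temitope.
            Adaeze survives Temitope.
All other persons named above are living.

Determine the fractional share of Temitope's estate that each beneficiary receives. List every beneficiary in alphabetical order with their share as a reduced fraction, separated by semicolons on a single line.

Gbenga, as surviving spouse, takes 1/3.
The remaining 2/3 passes to Temitope's descendants per stirpes.
The 2/3 is divided into 4 equal shares of 1/6 among Ngozi, Obafemi, Chidinma, Uzoma.
Ngozi is living and takes 1/6.
Obafemi is living and takes 1/6.
Chidinma predeceased; the 1/6 allotted to Chidinma's branch passes to Chidinma's issue by representation.
The 1/6 is divided into 3 equal shares of 1/18 among Bankole, Lanre, Kehinde.
Bankole is living and takes 1/18.
Lanre is living and takes 1/18.
Kehinde predeceased; the 1/18 allotted to Kehinde's branch passes to Kehinde's issue by representation.
Ronke is the sole taker at this level and receives the full 1/18.
Uzoma predeceased; the 1/6 allotted to Uzoma's branch passes to Uzoma's issue by representation.
The 1/6 is divided into 2 equal shares of 1/12 among Abiodun, Dayo.
Abiodun is living and takes 1/12.
Dayo predeceased; the 1/12 allotted to Dayo's branch passes to Dayo's issue by representation.
The 1/12 is divided into 4 equal shares of 1/48 among Morounke, Zainab, Segun, Adaeze.
Morounke is living and takes 1/48.
Zainab is living and takes 1/48.
Segun is living and takes 1/48.
Adaeze is living and takes 1/48.

Abiodun 1/12; Adaeze 1/48; Bankole 1/18; Gbenga 1/3; Lanre 1/18; Morounke 1/48; Ngozi 1/6; Obafemi 1/6; Ronke 1/18; Segun 1/48; Zainab 1/48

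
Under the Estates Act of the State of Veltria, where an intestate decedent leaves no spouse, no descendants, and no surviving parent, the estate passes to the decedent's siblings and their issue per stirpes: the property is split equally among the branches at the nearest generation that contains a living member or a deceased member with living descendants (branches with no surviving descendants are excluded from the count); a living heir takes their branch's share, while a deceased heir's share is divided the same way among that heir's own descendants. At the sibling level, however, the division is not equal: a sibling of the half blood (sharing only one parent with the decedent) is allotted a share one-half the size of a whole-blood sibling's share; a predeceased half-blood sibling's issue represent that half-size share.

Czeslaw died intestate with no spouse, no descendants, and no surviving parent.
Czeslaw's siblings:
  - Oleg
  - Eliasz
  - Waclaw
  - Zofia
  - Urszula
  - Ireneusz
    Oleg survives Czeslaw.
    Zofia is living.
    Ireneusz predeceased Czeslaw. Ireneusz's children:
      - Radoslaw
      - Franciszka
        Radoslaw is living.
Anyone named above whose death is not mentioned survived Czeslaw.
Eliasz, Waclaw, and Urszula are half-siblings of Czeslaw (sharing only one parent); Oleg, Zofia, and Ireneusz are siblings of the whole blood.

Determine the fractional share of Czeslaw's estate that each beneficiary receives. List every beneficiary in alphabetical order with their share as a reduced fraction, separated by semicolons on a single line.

No spouse, descendants, or parent survives, so the estate passes to Czeslaw's siblings per stirpes.
Half-blood siblings count for one-half the weight of whole-blood siblings at the initial division.
Dividing 1 in proportion to weights (total weight 9/2): Oleg (weight 1) → 2/9; Eliasz (weight 1/2) → 1/9; Waclaw (weight 1/2) → 1/9; Zofia (weight 1) → 2/9; Urszula (weight 1/2) → 1/9; Ireneusz (weight 1) → 2/9.
Oleg is living and takes 2/9.
Eliasz is living and takes 1/9.
Waclaw is living and takes 1/9.
Zofia is living and takes 2/9.
Urszula is living and takes 1/9.
Ireneusz predeceased; the 2/9 allotted to Ireneusz's branch passes to Ireneusz's issue by representation.
The 2/9 is divided into 2 equal shares of 1/9 among Radoslaw, Franciszka.
Radoslaw is living and takes 1/9.
Franciszka is living and takes 1/9.

Eliasz 1/9; Franciszka 1/9; Oleg 2/9; Radoslaw 1/9; Urszula 1/9; Waclaw 1/9; Zofia 2/9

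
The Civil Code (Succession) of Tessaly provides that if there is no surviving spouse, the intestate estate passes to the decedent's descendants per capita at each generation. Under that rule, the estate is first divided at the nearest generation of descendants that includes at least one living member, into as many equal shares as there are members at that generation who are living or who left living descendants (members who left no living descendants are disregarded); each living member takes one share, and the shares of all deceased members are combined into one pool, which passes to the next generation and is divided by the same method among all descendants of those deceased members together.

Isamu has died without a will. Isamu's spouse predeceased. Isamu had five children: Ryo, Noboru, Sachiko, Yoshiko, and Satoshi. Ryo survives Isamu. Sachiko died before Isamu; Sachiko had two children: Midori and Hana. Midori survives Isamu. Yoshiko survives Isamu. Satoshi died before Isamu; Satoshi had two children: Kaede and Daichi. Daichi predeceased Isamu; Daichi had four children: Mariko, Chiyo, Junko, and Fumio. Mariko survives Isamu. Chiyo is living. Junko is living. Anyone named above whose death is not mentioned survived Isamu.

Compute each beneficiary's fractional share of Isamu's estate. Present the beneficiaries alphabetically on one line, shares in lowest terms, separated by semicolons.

Chiyo 1/40; Fumio 1/40; Hana 1/10; Junko 1/40; Kaede 1/10; Mariko 1/40; Midori 1/10; Noboru 1/5; Ryo 1/5; Yoshiko 1/5

There is no surviving spouse, so the entire estate passes to Isamu's descendants per capita at each generation.
At generation 1 (Ryo, Noboru, Sachiko, Yoshiko, Satoshi) there are 5 shares of (1)/5 = 1/5 each.
Living: Ryo, Noboru, and Yoshiko — each takes 1/5.
Deceased: Sachiko and Satoshi. Their combined 2/5 is pooled and carried to generation 2.
At generation 2 (Midori, Hana, Kaede, Daichi) there are 4 shares of (2/5)/4 = 1/10 each.
Living: Midori, Hana, and Kaede — each takes 1/10.
Deceased: Daichi. That 1/10 share is carried to generation 3.
At generation 3 (Mariko, Chiyo, Junko, Fumio) there are 4 shares of (1/10)/4 = 1/40 each.
Living: Mariko, Chiyo, Junko, and Fumio — each takes 1/40.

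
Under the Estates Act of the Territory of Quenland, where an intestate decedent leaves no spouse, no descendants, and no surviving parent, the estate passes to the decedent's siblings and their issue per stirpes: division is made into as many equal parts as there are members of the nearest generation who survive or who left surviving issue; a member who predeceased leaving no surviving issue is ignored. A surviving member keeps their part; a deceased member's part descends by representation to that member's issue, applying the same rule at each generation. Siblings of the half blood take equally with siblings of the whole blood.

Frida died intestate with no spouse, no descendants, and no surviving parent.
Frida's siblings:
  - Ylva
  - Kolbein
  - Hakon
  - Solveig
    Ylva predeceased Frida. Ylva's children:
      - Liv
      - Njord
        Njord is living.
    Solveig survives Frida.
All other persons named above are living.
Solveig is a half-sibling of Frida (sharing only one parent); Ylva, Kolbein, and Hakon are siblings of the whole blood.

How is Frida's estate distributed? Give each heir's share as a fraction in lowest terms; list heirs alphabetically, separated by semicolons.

No spouse, descendants, or parent survives, so the estate passes to Frida's siblings per stirpes.
Half-blood and whole-blood siblings take equally under the stated rule.
The estate is divided into 4 equal shares of 1/4 among Ylva, Kolbein, Hakon, Solveig.
Ylva predeceased; the 1/4 allotted to Ylva's branch passes to Ylva's issue by representation.
The 1/4 is divided into 2 equal shares of 1/8 among Liv, Njord.
Liv is living and takes 1/8.
Njord is living and takes 1/8.
Kolbein is living and takes 1/4.
Hakon is living and takes 1/4.
Solveig is living and takes 1/4.

Hakon 1/4; Kolbein 1/4; Liv 1/8; Njord 1/8; Solveig 1/4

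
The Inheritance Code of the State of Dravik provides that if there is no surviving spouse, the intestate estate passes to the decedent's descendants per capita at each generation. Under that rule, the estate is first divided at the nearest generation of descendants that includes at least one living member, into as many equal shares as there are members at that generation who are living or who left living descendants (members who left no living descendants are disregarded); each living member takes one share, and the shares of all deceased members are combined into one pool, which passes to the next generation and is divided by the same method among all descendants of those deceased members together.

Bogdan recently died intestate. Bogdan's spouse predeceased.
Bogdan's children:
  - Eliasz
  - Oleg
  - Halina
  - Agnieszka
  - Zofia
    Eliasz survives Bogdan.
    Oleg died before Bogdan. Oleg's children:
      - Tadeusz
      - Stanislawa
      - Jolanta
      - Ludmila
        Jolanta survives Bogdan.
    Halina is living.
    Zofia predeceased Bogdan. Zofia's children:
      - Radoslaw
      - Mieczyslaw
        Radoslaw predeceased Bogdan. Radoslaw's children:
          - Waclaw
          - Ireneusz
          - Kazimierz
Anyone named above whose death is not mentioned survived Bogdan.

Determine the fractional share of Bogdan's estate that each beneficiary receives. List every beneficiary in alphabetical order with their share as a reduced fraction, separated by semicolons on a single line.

Agnieszka 1/5; Eliasz 1/5; Halina 1/5; Ireneusz 1/45; Jolanta 1/15; Kazimierz 1/45; Ludmila 1/15; Mieczyslaw 1/15; Stanislawa 1/15; Tadeusz 1/15; Waclaw 1/45

There is no surviving spouse, so the entire estate passes to Bogdan's descendants per capita at each generation.
At generation 1 (Eliasz, Oleg, Halina, Agnieszka, Zofia) there are 5 shares of (1)/5 = 1/5 each.
Living: Eliasz, Halina, and Agnieszka — each takes 1/5.
Deceased: Oleg and Zofia. Their combined 2/5 is pooled and carried to generation 2.
At generation 2 (Tadeusz, Stanislawa, Jolanta, Ludmila, Radoslaw, Mieczyslaw) there are 6 shares of (2/5)/6 = 1/15 each.
Living: Tadeusz, Stanislawa, Jolanta, Ludmila, and Mieczyslaw — each takes 1/15.
Deceased: Radoslaw. That 1/15 share is carried to generation 3.
At generation 3 (Waclaw, Ireneusz, Kazimierz) there are 3 shares of (1/15)/3 = 1/45 each.
Living: Waclaw, Ireneusz, and Kazimierz — each takes 1/45.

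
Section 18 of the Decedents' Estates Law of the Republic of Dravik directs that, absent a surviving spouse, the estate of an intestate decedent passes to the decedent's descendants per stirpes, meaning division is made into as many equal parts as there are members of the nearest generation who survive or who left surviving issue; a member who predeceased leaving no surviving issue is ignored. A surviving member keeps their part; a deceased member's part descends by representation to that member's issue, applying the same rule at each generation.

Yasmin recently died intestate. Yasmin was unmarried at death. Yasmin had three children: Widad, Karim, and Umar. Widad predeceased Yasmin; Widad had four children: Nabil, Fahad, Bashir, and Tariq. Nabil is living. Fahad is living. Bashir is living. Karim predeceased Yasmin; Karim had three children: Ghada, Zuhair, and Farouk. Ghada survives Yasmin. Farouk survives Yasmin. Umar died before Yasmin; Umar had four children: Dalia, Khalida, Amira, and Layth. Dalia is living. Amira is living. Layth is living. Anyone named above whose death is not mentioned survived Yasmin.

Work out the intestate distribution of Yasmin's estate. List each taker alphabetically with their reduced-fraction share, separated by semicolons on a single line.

Amira 1/12; Bashir 1/12; Dalia 1/12; Fahad 1/12; Farouk 1/9; Ghada 1/9; Khalida 1/12; Layth 1/12; Nabil 1/12; Tariq 1/12; Zuhair 1/9

There is no surviving spouse, so the entire estate passes to Yasmin's descendants per stirpes.
The estate is divided into 3 equal shares of 1/3 among Widad, Karim, Umar.
Widad predeceased; the 1/3 allotted to Widad's branch passes to Widad's issue by representation.
The 1/3 is divided into 4 equal shares of 1/12 among Nabil, Fahad, Bashir, Tariq.
Nabil is living and takes 1/12.
Fahad is living and takes 1/12.
Bashir is living and takes 1/12.
Tariq is living and takes 1/12.
Karim predeceased; the 1/3 allotted to Karim's branch passes to Karim's issue by representation.
The 1/3 is divided into 3 equal shares of 1/9 among Ghada, Zuhair, Farouk.
Ghada is living and takes 1/9.
Zuhair is living and takes 1/9.
Farouk is living and takes 1/9.
Umar predeceased; the 1/3 allotted to Umar's branch passes to Umar's issue by representation.
The 1/3 is divided into 4 equal shares of 1/12 among Dalia, Khalida, Amira, Layth.
Dalia is living and takes 1/12.
Khalida is living and takes 1/12.
Amira is living and takes 1/12.
Layth is living and takes 1/12.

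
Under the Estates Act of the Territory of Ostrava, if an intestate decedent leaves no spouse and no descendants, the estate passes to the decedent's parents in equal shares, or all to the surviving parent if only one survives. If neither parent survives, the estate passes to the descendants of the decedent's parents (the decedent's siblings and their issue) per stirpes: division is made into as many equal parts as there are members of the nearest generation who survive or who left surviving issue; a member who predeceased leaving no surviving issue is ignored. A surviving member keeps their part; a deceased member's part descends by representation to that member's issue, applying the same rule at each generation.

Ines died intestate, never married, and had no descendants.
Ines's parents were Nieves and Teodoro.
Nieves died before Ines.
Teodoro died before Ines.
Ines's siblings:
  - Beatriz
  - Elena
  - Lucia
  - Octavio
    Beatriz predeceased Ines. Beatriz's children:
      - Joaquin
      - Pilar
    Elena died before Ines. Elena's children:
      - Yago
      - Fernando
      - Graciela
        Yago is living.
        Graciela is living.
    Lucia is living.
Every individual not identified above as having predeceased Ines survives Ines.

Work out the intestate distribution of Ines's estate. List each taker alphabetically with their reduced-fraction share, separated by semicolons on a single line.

Fernando 1/12; Graciela 1/12; Joaquin 1/8; Lucia 1/4; Octavio 1/4; Pilar 1/8; Yago 1/12

Neither parent survives and there are no descendants, so the estate passes to Ines's siblings and their issue per stirpes.
The estate is divided into 4 equal shares of 1/4 among Beatriz, Elena, Lucia, Octavio.
Beatriz predeceased; the 1/4 allotted to Beatriz's branch passes to Beatriz's issue by representation.
The 1/4 is divided into 2 equal shares of 1/8 among Joaquin, Pilar.
Joaquin is living and takes 1/8.
Pilar is living and takes 1/8.
Elena predeceased; the 1/4 allotted to Elena's branch passes to Elena's issue by representation.
The 1/4 is divided into 3 equal shares of 1/12 among Yago, Fernando, Graciela.
Yago is living and takes 1/12.
Fernando is living and takes 1/12.
Graciela is living and takes 1/12.
Lucia is living and takes 1/4.
Octavio is living and takes 1/4.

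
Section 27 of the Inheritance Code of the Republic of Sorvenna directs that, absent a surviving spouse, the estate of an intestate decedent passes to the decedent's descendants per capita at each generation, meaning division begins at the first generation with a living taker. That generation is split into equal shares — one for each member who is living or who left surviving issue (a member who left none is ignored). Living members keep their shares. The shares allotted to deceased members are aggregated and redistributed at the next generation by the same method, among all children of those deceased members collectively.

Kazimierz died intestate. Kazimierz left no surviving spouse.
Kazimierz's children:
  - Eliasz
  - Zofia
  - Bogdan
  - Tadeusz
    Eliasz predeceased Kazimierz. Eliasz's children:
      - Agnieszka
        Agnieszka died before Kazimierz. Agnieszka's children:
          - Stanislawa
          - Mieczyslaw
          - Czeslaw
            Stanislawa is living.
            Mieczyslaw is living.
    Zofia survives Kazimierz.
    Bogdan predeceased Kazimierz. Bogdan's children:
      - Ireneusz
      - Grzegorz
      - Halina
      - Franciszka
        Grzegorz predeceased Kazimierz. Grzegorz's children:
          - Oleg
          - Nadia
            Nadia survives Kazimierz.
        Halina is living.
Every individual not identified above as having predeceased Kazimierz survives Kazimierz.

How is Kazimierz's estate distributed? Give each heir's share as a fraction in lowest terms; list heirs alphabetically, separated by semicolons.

There is no surviving spouse, so the entire estate passes to Kazimierz's descendants per capita at each generation.
At generation 1 (Eliasz, Zofia, Bogdan, Tadeusz) there are 4 shares of (1)/4 = 1/4 each.
Living: Zofia and Tadeusz — each takes 1/4.
Deceased: Eliasz and Bogdan. Their combined 1/2 is pooled and carried to generation 2.
At generation 2 (Agnieszka, Ireneusz, Grzegorz, Halina, Franciszka) there are 5 shares of (1/2)/5 = 1/10 each.
Living: Ireneusz, Halina, and Franciszka — each takes 1/10.
Deceased: Agnieszka and Grzegorz. Their combined 1/5 is pooled and carried to generation 3.
At generation 3 (Stanislawa, Mieczyslaw, Czeslaw, Oleg, Nadia) there are 5 shares of (1/5)/5 = 1/25 each.
Living: Stanislawa, Mieczyslaw, Czeslaw, Oleg, and Nadia — each takes 1/25.

Czeslaw 1/25; Franciszka 1/10; Halina 1/10; Ireneusz 1/10; Mieczyslaw 1/25; Nadia 1/25; Oleg 1/25; Stanislawa 1/25; Tadeusz 1/4; Zofia 1/4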